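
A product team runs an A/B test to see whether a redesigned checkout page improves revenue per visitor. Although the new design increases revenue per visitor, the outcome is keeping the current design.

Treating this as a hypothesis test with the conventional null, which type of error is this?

Type II error

The null hypothesis here is that the new design has no effect on revenue per visitor.
'Keeping the current design' corresponds to failing to reject H₀.
H₀ was not rejected but H₀ is false — a Type II error (false negative).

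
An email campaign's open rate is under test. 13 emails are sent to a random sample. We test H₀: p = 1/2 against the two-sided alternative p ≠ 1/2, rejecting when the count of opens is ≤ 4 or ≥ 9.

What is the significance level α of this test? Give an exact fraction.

1093/4096

The significance level is the null-hypothesis probability of the rejection region {≤4} ∪ {≥9}.
Each tail has probability (1 + 13 + 78 + 286 + 715)/8192; doubling gives α = 2186/8192 = 1093/4096.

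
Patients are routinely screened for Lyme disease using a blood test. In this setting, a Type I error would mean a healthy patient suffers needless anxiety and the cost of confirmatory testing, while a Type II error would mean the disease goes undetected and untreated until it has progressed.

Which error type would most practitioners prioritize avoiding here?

The Type II consequence (the disease goes undetected and untreated until it has progressed) is more severe than the Type I consequence (a healthy patient suffers needless anxiety and the cost of confirmatory testing).

Type II error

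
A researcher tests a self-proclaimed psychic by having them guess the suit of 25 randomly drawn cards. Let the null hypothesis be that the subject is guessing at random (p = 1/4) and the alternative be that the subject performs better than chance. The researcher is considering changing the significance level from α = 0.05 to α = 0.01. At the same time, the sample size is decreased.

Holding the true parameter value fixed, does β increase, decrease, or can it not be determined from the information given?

A smaller α moves the rejection region further into the tail. With the alternative true, more outcomes now fall outside the rejection region, so failing to reject becomes more likely. A smaller sample increases the standard error, so the sampling distributions under H₀ and Ha overlap more. Both changes push β in the same direction.

It increases.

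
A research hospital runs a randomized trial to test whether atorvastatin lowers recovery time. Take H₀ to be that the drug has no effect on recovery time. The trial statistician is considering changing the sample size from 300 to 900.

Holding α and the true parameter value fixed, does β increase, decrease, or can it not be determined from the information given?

It decreases.

More data shrinks sampling variability; the test statistic under Ha concentrates further from the null value, making rejection more likely.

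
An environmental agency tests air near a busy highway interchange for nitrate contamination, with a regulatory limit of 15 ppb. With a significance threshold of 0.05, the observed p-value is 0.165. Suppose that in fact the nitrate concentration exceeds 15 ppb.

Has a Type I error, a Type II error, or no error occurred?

Type II error

The conventional null hypothesis is that the nitrate concentration is at or below 15 ppb (safe).
Since p = 0.165 ≥ α = 0.05, H₀ is not rejected.
H₀ is false (actually the nitrate concentration exceeds 15 ppb).
Failing to reject a false H₀ is a Type II error.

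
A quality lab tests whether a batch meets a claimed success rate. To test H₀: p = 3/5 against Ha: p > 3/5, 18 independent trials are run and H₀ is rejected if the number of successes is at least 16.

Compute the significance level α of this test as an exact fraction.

The Type I error probability is α = P(Y ≥ 16) computed under H₀, where Y ~ Binomial(18, 3/5).
Adding the binomial terms for j = 16 through 18 with p = 3/5 yields 31381059609/3814697265625.

31381059609/3814697265625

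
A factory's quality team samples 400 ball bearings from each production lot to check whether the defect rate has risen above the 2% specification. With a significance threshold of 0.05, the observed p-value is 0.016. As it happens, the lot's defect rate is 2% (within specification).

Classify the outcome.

Type I error

The conventional null hypothesis is that the lot's defect rate is 2% (within specification).
Since p = 0.016 < α = 0.05, H₀ is rejected.
H₀ is true (actually the lot's defect rate is 2% (within specification)).
Rejecting a true H₀ is a Type I error.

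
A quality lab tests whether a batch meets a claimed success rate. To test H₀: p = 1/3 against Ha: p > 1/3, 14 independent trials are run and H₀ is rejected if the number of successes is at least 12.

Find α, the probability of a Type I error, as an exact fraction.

131/1594323

Under H₀, S ~ Binomial(14, 1/3), and α = P(S ≥ 12).
Summing C(14,j)(1/3)^j(2/3)^{14−j} for j = 12,…,14 gives 131/1594323.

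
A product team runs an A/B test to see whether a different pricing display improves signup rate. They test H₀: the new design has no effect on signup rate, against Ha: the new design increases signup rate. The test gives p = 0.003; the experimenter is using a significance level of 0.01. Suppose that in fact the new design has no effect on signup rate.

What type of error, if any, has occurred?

Since p = 0.003 < α = 0.01, H₀ is rejected.
H₀ is true (actually the new design has no effect on signup rate).
Rejecting a true H₀ is a Type I error.

Type I error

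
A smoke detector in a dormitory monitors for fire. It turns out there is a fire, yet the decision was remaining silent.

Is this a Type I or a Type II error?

The null hypothesis here is that there is no fire.
'Remaining silent' corresponds to failing to reject H₀.
H₀ was not rejected but H₀ is false — a Type II error (false negative).

Type II error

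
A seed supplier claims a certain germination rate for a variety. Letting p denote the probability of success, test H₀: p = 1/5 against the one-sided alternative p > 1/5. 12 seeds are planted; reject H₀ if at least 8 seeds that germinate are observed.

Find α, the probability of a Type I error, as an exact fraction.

28381/48828125

α = P(reject H₀ | H₀ true) = P(K ≥ 8 | p = 1/5), with K ~ Binomial(12, 1/5).
Adding the binomial terms for j = 8 through 12 with p = 1/5 yields 28381/48828125.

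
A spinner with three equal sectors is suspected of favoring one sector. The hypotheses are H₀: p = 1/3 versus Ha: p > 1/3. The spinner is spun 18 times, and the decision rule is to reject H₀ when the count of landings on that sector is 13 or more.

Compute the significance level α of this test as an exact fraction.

330313/387420489

The Type I error probability is α = P(K ≥ 13) computed under H₀, where K ~ Binomial(18, 1/3).
Summing C(18,j)(1/3)^j(2/3)^{18−j} for j = 13,…,18 gives 330313/387420489.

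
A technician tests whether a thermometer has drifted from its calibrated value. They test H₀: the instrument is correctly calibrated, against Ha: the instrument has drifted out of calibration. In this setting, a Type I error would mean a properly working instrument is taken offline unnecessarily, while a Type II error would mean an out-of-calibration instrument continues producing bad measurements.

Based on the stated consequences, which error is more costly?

The Type II consequence (an out-of-calibration instrument continues producing bad measurements) is more severe than the Type I consequence (a properly working instrument is taken offline unnecessarily).

Type II error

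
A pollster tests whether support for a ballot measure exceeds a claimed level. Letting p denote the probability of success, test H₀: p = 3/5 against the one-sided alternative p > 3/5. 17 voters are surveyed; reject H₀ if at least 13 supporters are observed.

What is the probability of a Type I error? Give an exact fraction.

19225941057/152587890625

Under H₀, S ~ Binomial(17, 3/5), and α = P(S ≥ 13).
P(S ≥ 13) = Σ_{j=13}^{17} C(17,j)·(3/5)^j·(2/5)^{17-j} = 19225941057/152587890625.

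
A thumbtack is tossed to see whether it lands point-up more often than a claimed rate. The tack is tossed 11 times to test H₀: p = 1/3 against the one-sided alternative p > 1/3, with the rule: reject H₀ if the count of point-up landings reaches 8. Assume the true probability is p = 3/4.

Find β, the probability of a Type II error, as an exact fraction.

β = P(fail to reject H₀ | Ha true) = P(X ≤ 7 | p = 3/4), X ~ Binomial(11, 3/4).
Adding the binomial probabilities P(X=0)+…+P(X=7) at p = 3/4 gives 150311/524288.

150311/524288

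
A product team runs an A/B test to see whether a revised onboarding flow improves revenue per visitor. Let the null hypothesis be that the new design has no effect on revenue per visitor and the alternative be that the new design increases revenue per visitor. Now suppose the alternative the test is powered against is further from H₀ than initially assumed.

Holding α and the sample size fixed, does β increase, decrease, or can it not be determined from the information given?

A larger true effect moves the Ha sampling distribution further from the H₀ critical value, making rejection more likely when Ha is true.

It decreases.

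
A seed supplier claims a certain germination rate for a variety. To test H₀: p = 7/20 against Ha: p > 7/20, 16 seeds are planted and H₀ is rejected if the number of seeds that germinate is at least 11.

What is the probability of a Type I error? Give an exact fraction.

4060307786148717957/655360000000000000000

α = P(reject H₀ | H₀ true) = P(K ≥ 11 | p = 7/20), with K ~ Binomial(16, 7/20).
Summing C(16,j)(7/20)^j(13/20)^{16−j} for j = 11,…,16 gives 4060307786148717957/655360000000000000000.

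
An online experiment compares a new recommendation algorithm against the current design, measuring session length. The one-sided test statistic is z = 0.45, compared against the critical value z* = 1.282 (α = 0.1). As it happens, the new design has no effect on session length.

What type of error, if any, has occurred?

Neither — the decision is correct.

The conventional null hypothesis is that the new design has no effect on session length.
Since z = 0.45 ≤ z* = 1.282, H₀ is not rejected.
H₀ is true (actually the new design has no effect on session length).
The decision matches the true state — no error.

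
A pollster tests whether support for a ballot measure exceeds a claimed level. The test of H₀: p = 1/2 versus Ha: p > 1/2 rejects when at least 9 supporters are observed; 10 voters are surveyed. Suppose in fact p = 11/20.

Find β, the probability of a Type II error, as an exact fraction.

Under the alternative p = 11/20, Y ~ Binomial(10, 11/20); β is the probability the test does not reject, P(Y < 9).
Summing C(10,j)·(11/20)^j·(9/20)^{10-j} for j = 0..8 gives 10001847283209/10240000000000.

10001847283209/10240000000000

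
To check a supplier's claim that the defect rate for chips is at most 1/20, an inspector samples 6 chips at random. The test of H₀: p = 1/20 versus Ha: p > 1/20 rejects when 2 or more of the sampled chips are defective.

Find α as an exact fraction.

83901/2560000

Under H₀, Y ~ Binomial(6, 1/20); the Type I error rate is P(Y ≥ 2).
Computing the lower-tail complement: 1 − 2476099/2560000 = 83901/2560000.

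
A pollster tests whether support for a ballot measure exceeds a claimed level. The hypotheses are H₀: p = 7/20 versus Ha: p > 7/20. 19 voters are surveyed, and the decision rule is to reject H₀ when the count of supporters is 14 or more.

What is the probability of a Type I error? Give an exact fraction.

The Type I error probability is α = P(X ≥ 14) computed under H₀, where X ~ Binomial(19, 7/20).
P(X ≥ 14) = Σ_{j=14}^{19} C(19,j)·(7/20)^j·(13/20)^{19-j} = 441451161257878012297/655360000000000000000000.

441451161257878012297/655360000000000000000000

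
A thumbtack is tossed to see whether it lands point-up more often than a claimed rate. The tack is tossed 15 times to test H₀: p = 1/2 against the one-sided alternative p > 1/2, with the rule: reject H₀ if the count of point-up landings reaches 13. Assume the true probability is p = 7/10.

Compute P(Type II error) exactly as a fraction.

A Type II error is failing to reject when Ha holds: with p = 7/10, β = P(S ≤ 12).
Summing C(15,j)·(7/10)^j·(3/10)^{15-j} for j = 0..12 gives 873172285377237/1000000000000000.

873172285377237/1000000000000000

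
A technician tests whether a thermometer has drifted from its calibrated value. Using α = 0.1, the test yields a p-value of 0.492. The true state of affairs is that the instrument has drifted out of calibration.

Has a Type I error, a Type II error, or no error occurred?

The conventional null hypothesis is that the instrument is correctly calibrated.
Since p = 0.492 ≥ α = 0.1, H₀ is not rejected.
H₀ is false (actually the instrument has drifted out of calibration).
Failing to reject a false H₀ is a Type II error.

Type II error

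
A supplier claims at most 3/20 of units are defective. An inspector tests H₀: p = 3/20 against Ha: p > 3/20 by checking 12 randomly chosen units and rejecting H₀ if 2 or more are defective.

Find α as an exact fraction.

2279589495695451/4096000000000000

α = P(reject H₀ | H₀ true) = P(X ≥ 2 | p = 3/20), X ~ Binomial(12, 3/20).
α = 1 − P(X ≤ 1) = 1 − 1816410504304549/4096000000000000 = 2279589495695451/4096000000000000.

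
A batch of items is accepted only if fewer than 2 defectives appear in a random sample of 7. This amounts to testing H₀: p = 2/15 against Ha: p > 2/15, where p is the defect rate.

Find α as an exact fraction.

α = P(reject H₀ | H₀ true) = P(Y ≥ 2 | p = 2/15), Y ~ Binomial(7, 2/15).
Via the complement, α = 1 − Σ_{j=0}^{1} C(7,j)(2/15)^j(13/15)^{7-j} = 1501316/6328125.

1501316/6328125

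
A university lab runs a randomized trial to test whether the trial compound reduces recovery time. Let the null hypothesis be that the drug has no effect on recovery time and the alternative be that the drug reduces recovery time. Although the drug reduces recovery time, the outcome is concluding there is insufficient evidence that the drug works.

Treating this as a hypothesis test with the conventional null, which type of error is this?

'Concluding there is insufficient evidence that the drug works' corresponds to failing to reject H₀.
H₀ was not rejected but H₀ is false — a Type II error (false negative).

Type II error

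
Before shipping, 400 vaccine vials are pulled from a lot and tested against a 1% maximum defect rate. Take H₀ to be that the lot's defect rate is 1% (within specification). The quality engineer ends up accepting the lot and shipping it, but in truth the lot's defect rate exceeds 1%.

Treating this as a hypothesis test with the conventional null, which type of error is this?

Type II error

'Accepting the lot and shipping it' corresponds to failing to reject H₀.
H₀ was not rejected but H₀ is false — a Type II error (false negative).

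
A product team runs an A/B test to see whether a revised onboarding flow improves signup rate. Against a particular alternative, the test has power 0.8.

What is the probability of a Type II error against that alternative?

Power = 1 − β, so β = 1 − 0.8 = 0.2.

0.2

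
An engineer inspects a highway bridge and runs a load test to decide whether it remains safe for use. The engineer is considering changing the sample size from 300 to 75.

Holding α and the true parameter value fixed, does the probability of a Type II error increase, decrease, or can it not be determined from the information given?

A smaller sample increases the standard error, so the sampling distributions under H₀ and Ha overlap more.

It increases.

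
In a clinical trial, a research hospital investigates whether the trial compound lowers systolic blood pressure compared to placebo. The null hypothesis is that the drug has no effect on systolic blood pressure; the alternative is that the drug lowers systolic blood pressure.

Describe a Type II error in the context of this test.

A Type II error would mean concluding that the drug has no effect on systolic blood pressure (or at least failing to establish that the drug lowers systolic blood pressure) when in fact the drug lowers systolic blood pressure.

A Type II error is failing to reject H₀ when H₀ is false.
Here that means concluding there is insufficient evidence that the drug works when actually the drug lowers systolic blood pressure.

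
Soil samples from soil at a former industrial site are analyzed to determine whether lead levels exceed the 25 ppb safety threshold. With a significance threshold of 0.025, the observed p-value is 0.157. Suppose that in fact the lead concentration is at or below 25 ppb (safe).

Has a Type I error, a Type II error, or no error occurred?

The conventional null hypothesis is that the lead concentration is at or below 25 ppb (safe).
Since p = 0.157 ≥ α = 0.025, H₀ is not rejected.
H₀ is true (actually the lead concentration is at or below 25 ppb (safe)).
The decision matches the true state — no error.

No error (correct decision).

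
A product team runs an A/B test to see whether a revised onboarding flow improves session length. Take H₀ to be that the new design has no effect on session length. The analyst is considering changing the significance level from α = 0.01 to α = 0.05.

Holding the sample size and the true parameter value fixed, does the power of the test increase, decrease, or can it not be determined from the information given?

A larger α widens the rejection region, so when the alternative is true more outcomes lead to rejection — failing to reject becomes less likely.
Since power = 1 − β and β decreases, power increases.

It increases.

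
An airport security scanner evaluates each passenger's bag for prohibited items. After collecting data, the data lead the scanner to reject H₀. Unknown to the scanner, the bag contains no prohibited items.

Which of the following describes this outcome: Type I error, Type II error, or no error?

The conventional null hypothesis here is that the bag contains no prohibited items.
H₀ was rejected, but H₀ is actually true.
Rejecting a true null hypothesis is a Type I error (false positive).

Type I error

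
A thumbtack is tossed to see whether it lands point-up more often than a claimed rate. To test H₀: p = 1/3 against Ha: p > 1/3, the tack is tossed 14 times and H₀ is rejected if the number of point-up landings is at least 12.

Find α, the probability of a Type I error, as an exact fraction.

Under H₀, K ~ Binomial(14, 1/3), and α = P(K ≥ 12).
P(K ≥ 12) = Σ_{j=12}^{14} C(14,j)·(1/3)^j·(2/3)^{14-j} = 131/1594323.

131/1594323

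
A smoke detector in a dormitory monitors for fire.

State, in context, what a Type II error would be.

With the conventional null hypothesis that there is no fire:
A Type II error is failing to reject H₀ when H₀ is false.
Here that means remaining silent when actually there is a fire.

A Type II error would mean concluding that there is no fire (or at least failing to establish that there is a fire) when in fact there is a fire.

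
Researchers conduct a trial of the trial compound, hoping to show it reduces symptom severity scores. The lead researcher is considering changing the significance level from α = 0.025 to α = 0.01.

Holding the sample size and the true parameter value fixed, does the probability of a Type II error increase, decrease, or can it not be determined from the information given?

It increases.

A smaller α moves the rejection region further into the tail. With the alternative true, more outcomes now fall outside the rejection region, so failing to reject becomes more likely.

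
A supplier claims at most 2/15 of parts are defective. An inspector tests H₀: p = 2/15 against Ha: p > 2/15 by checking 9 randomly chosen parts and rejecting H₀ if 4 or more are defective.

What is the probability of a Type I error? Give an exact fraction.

876304928/38443359375

Under H₀, K ~ Binomial(9, 2/15); the Type I error rate is P(K ≥ 4).
Via the complement, α = 1 − Σ_{j=0}^{3} C(9,j)(2/15)^j(13/15)^{9-j} = 876304928/38443359375.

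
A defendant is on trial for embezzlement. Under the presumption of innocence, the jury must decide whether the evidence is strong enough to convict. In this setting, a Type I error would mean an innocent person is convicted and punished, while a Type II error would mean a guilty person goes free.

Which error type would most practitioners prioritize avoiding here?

Type I error

The Type I consequence (an innocent person is convicted and punished) is more severe than the Type II consequence (a guilty person goes free).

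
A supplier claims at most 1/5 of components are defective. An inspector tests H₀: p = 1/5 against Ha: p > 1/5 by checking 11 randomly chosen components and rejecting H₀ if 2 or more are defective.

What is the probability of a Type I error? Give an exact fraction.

The significance level is the probability, assuming p = 1/5, of seeing 2 or more defectives in 11 draws.
α = 1 − P(S ≤ 1) = 1 − 3145728/9765625 = 6619897/9765625.

6619897/9765625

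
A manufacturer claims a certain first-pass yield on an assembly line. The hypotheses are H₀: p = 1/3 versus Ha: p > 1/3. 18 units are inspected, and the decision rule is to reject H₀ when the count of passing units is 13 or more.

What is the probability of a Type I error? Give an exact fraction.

Under H₀, X ~ Binomial(18, 1/3), and α = P(X ≥ 13).
Adding the binomial terms for j = 13 through 18 with p = 1/3 yields 330313/387420489.

330313/387420489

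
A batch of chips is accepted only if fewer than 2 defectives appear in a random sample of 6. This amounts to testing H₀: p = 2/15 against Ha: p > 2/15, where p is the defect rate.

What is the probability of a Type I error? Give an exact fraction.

84332/455625

Under H₀, X ~ Binomial(6, 2/15); the Type I error rate is P(X ≥ 2).
Computing the lower-tail complement: 1 − 371293/455625 = 84332/455625.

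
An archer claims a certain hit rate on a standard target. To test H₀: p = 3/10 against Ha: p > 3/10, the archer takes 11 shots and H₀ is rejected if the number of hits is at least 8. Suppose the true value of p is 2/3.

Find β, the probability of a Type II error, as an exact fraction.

β = P(fail to reject H₀ | Ha true) = P(X ≤ 7 | p = 2/3), X ~ Binomial(11, 2/3).
Summing C(11,j)·(2/3)^j·(1/3)^{11-j} for j = 0..7 gives 31145/59049.

31145/59049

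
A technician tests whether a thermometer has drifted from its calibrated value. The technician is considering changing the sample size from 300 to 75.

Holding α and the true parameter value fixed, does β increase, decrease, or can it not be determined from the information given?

With less data the test statistic is noisier; under Ha, more outcomes land inside the acceptance region.

It increases.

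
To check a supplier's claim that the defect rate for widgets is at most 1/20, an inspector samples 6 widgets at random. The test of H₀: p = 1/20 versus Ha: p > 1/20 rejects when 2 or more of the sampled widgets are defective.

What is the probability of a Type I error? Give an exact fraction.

The significance level is the probability, assuming p = 1/20, of seeing 2 or more defectives in 6 draws.
α = 1 − P(K ≤ 1) = 1 − 2476099/2560000 = 83901/2560000.

83901/2560000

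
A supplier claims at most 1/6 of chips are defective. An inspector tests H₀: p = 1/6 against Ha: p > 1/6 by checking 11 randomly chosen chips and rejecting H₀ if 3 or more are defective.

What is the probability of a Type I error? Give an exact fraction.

3671303/13436928

Under H₀, S ~ Binomial(11, 1/6); the Type I error rate is P(S ≥ 3).
Computing the lower-tail complement: 1 − 9765625/13436928 = 3671303/13436928.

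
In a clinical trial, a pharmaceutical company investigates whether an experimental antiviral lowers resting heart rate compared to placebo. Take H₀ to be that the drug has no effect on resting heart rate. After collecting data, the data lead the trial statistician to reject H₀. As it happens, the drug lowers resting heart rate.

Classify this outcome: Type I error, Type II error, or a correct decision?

The test rejected a false H₀ — the decision matches the true state.

No error — this is a correct decision.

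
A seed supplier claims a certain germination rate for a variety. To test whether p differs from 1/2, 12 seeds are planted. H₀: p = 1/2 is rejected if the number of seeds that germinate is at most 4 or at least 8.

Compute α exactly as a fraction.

397/1024

Under H₀, Y ~ Binomial(12, 1/2); α is the probability of landing in either tail, P(Y ≤ 4) + P(Y ≥ 8).
The two tails are symmetric, so α = 2·(1 + 12 + 66 + 220 + 495)/2^12 = 1588/4096 = 397/1024.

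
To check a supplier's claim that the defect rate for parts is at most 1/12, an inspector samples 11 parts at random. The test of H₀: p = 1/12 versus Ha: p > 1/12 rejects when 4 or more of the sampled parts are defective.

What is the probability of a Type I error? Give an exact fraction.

α = P(reject H₀ | H₀ true) = P(K ≥ 4 | p = 1/12), K ~ Binomial(11, 1/12).
α = 1 − P(K ≤ 3) = 1 − 30653319983/30958682112 = 305362129/30958682112.

305362129/30958682112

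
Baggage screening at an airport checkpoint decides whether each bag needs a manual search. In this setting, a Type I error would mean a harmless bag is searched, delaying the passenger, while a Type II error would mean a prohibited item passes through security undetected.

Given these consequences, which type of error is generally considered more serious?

The Type II consequence (a prohibited item passes through security undetected) is more severe than the Type I consequence (a harmless bag is searched, delaying the passenger).

Type II error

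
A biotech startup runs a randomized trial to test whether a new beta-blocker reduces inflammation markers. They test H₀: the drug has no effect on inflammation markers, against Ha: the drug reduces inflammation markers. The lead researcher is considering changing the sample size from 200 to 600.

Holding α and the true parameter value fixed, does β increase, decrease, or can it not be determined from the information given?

It decreases.

More data shrinks sampling variability; the test statistic under Ha concentrates further from the null value, making rejection more likely.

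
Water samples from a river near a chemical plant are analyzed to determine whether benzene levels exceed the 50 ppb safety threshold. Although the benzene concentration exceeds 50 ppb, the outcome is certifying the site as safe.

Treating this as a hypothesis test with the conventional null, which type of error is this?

Type II error

The null hypothesis here is that the benzene concentration is at or below 50 ppb (safe).
'Certifying the site as safe' corresponds to failing to reject H₀.
H₀ was not rejected but H₀ is false — a Type II error (false negative).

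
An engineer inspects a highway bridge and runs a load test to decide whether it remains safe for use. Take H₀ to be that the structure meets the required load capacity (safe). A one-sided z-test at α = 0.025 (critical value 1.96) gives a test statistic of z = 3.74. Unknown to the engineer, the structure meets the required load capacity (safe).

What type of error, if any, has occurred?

Since z = 3.74 > z* = 1.96, H₀ is rejected.
H₀ is true (actually the structure meets the required load capacity (safe)).
Rejecting a true H₀ is a Type I error.

Type I error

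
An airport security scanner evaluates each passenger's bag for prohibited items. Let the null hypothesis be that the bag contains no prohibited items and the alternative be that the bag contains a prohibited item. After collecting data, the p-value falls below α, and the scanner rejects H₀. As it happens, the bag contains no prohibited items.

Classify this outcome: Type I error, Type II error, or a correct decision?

Type I error

H₀ was rejected, but H₀ is actually true.
Rejecting a true null hypothesis is a Type I error (false positive).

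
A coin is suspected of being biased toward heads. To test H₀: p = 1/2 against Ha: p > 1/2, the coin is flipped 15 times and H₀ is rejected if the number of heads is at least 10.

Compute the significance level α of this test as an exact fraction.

α = P(reject H₀ | H₀ true) = P(K ≥ 10 | p = 1/2), with K ~ Binomial(15, 1/2).
P(K ≥ 10) = [C(15,10) + C(15,11) + C(15,12) + C(15,13) + C(15,14) + C(15,15)] / 2^15 = (3003 + 1365 + 455 + 105 + 15 + 1) / 32768 = 4944/32768 = 309/2048.

309/2048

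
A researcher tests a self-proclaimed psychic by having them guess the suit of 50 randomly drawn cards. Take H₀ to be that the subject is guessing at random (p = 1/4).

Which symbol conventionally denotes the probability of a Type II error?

P(Type II error) = P(fail to reject H₀ | H₀ false) = β.

β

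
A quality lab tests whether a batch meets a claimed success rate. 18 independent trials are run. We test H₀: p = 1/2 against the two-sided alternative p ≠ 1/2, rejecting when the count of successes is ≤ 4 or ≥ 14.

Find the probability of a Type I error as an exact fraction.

253/8192

The significance level is the null-hypothesis probability of the rejection region {≤4} ∪ {≥14}.
By symmetry, α = 2·P(K ≤ 4) = 2·(1 + 18 + 153 + 816 + 3060)/262144 = 8096/262144 = 253/8192.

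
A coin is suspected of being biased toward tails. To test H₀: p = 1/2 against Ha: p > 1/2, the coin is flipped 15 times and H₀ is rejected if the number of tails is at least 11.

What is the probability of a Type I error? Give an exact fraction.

The Type I error probability is α = P(X ≥ 11) computed under H₀, where X ~ Binomial(15, 1/2).
P(X ≥ 11) = [C(15,11) + C(15,12) + C(15,13) + C(15,14) + C(15,15)] / 2^15 = (1365 + 455 + 105 + 15 + 1) / 32768 = 1941/32768.

1941/32768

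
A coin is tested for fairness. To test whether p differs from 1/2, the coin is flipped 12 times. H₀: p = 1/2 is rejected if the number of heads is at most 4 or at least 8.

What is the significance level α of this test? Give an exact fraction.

397/1024

α = P(S ≤ 4 or S ≥ 8 | p = 1/2), S ~ Binomial(12, 1/2).
The two tails are symmetric, so α = 2·(1 + 12 + 66 + 220 + 495)/2^12 = 1588/4096 = 397/1024.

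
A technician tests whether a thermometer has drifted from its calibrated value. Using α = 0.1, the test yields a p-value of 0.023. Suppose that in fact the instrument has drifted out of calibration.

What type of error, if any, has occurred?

The conventional null hypothesis is that the instrument is correctly calibrated.
Since p = 0.023 < α = 0.1, H₀ is rejected.
H₀ is false (actually the instrument has drifted out of calibration).
The decision matches the true state — no error.

Neither — the decision is correct.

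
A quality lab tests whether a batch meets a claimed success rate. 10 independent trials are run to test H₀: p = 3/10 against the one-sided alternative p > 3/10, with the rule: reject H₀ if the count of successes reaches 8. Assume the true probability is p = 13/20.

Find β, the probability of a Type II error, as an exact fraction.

1890285078059/2560000000000

β = P(fail to reject H₀ | Ha true) = P(Y ≤ 7 | p = 13/20), Y ~ Binomial(10, 13/20).
Adding the binomial probabilities P(Y=0)+…+P(Y=7) at p = 13/20 gives 1890285078059/2560000000000.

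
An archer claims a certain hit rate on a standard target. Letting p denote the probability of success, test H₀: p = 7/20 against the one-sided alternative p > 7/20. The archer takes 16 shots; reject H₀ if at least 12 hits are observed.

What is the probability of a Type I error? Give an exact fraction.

Under H₀, K ~ Binomial(16, 7/20), and α = P(K ≥ 12).
P(K ≥ 12) = Σ_{j=12}^{16} C(16,j)·(7/20)^j·(13/20)^{16-j} = 34138552149875229/26214400000000000000.

34138552149875229/26214400000000000000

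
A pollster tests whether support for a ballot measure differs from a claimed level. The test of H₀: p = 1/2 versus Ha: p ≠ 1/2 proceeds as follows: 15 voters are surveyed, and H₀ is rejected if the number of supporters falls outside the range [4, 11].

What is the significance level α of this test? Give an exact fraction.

α = P(K ≤ 3 or K ≥ 12 | p = 1/2), K ~ Binomial(15, 1/2).
By symmetry, α = 2·P(K ≤ 3) = 2·(1 + 15 + 105 + 455)/32768 = 1152/32768 = 9/256.

9/256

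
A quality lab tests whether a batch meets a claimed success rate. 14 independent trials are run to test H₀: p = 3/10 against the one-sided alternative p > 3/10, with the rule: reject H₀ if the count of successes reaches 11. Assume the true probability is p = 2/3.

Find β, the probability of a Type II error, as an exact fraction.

3533689/4782969

Under the alternative p = 2/3, K ~ Binomial(14, 2/3); β is the probability the test does not reject, P(K < 11).
Adding the binomial probabilities P(K=0)+…+P(K=10) at p = 2/3 gives 3533689/4782969.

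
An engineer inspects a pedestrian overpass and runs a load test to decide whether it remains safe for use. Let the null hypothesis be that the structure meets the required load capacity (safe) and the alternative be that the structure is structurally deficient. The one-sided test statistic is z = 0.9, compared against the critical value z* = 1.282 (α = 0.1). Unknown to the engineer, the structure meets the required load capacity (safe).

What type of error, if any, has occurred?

Since z = 0.9 ≤ z* = 1.282, H₀ is not rejected.
H₀ is true (actually the structure meets the required load capacity (safe)).
The decision matches the true state — no error.

Neither — the decision is correct.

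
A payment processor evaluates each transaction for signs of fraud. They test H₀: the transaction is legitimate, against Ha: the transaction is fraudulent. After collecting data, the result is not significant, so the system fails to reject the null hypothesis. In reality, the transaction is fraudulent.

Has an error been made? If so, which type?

H₀ was not rejected, but H₀ is actually false.
Failing to reject a false null hypothesis is a Type II error (false negative).

Type II error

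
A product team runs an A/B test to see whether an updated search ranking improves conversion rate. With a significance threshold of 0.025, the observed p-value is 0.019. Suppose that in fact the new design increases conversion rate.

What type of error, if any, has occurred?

Neither — the decision is correct.

The conventional null hypothesis is that the new design has no effect on conversion rate.
Since p = 0.019 < α = 0.025, H₀ is rejected.
H₀ is false (actually the new design increases conversion rate).
The decision matches the true state — no error.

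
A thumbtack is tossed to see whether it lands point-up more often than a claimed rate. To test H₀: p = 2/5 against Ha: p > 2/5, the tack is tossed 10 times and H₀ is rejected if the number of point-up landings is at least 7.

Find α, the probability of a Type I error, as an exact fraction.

534784/9765625

α = P(reject H₀ | H₀ true) = P(Y ≥ 7 | p = 2/5), with Y ~ Binomial(10, 2/5).
P(Y ≥ 7) = Σ_{j=7}^{10} C(10,j)·(2/5)^j·(3/5)^{10-j} = 534784/9765625.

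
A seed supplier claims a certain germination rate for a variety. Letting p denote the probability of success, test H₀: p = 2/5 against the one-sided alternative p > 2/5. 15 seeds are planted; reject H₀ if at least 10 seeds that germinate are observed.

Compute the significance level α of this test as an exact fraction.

The Type I error probability is α = P(S ≥ 10) computed under H₀, where S ~ Binomial(15, 2/5).
Adding the binomial terms for j = 10 through 15 with p = 2/5 yields 1032510464/30517578125.

1032510464/30517578125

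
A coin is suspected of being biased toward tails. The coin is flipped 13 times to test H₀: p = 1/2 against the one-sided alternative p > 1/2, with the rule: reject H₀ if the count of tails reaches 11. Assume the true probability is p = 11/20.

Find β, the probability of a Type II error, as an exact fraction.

39857841016429707/40960000000000000

Under the alternative p = 11/20, X ~ Binomial(13, 11/20); β is the probability the test does not reject, P(X < 11).
Summing C(13,j)·(11/20)^j·(9/20)^{13-j} for j = 0..10 gives 39857841016429707/40960000000000000.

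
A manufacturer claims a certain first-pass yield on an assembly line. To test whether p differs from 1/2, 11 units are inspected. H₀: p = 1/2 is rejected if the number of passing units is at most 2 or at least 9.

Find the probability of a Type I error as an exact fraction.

67/1024

α = P(K ≤ 2 or K ≥ 9 | p = 1/2), K ~ Binomial(11, 1/2).
By symmetry, α = 2·P(K ≤ 2) = 2·(1 + 11 + 55)/2048 = 134/2048 = 67/1024.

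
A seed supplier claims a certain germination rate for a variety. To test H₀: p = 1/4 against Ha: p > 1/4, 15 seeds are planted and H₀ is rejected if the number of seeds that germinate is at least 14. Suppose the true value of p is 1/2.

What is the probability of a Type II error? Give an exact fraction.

A Type II error is failing to reject when Ha holds: with p = 1/2, β = P(K ≤ 13).
Equivalently, β = 1 − P(K ≥ 14) = 2047/2048.

2047/2048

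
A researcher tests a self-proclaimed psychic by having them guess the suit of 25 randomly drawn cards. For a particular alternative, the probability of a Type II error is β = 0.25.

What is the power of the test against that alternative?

0.75

Power = 1 − β = 1 − 0.25 = 0.75.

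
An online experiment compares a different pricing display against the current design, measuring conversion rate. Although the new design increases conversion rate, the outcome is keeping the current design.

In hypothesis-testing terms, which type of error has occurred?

Type II error

The null hypothesis here is that the new design has no effect on conversion rate.
'Keeping the current design' corresponds to failing to reject H₀.
H₀ was not rejected but H₀ is false — a Type II error (false negative).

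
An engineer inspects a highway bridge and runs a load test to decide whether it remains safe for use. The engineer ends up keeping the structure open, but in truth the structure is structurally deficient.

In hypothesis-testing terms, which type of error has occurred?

The null hypothesis here is that the structure meets the required load capacity (safe).
'Keeping the structure open' corresponds to failing to reject H₀.
H₀ was not rejected but H₀ is false — a Type II error (false negative).

Type II error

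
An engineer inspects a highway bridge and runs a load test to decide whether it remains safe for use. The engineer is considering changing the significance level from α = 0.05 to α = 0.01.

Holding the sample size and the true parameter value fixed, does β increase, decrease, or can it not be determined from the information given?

Lowering α raises the bar for rejection; under Ha, the test now fails to reject on outcomes it previously would have rejected.

It increases.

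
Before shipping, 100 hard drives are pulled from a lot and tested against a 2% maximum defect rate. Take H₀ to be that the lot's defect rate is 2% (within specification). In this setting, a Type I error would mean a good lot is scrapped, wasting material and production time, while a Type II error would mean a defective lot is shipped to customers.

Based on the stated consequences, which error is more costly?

Type II error

The Type II consequence (a defective lot is shipped to customers) is more severe than the Type I consequence (a good lot is scrapped, wasting material and production time).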